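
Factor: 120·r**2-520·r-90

10·(2·r-9)·(6·r+1)

Pull out the common factor 10, then factor the remaining trinomial.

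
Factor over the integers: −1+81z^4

(3z+1)(3z−1)(9z^2+1)

Difference of squares twice: with A = 3z and B = 1, A⁴ − B⁴ = (A² − B²)(A² + B²), and A² − B² factors again.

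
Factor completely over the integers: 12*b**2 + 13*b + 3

Need a pair with product 12·3 = 36 and sum 13: that's 9 and 4.
Split the middle term: 12*b**2 + 9*b + 4*b + 3 = 3*b*(4*b + 3) + (4*b + 3).

(3*b + 1)*(4*b + 3)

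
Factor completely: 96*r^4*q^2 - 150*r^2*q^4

Pull out the common factor 6*r^2*q^2; 16*r^2 - 25*q^2 is a difference of squares.

6*q^2*r^2*(4*r - 5*q)*(4*r + 5*q)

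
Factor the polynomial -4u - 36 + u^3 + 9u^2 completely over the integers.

By the rational root theorem, u = 2 is a root, so (u - 2) is a factor; dividing leaves u^2 + 11u + 18.
The remaining quadratic factors as (u + 9)(u + 2).

(u + 2)(u + 9)(u - 2)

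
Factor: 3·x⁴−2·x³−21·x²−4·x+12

Among the possible rational roots, x = 2/3 is a root, so (3·x−2) divides it; the quotient is x³−7·x−6.
Then x = −2 is a root, so (x+2) is a factor; dividing leaves x²−2·x−3.
The remaining quadratic factors as (x−3)(x+1).

(3·x−2)·(x+1)·(x+2)·(x−3)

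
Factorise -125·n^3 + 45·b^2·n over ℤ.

Pull out the common factor 5·n; 9·b^2 - 25·n^2 is a difference of squares.

5·n·(3·b + 5·n)·(3·b - 5·n)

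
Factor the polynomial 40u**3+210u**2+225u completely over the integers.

Pull out the common factor 5u, then factor the remaining trinomial.

5u(2u+3)(4u+15)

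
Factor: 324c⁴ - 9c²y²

Pull out the common factor 9c²; 36c² - y² is a difference of squares.

9c²(6c + y)(6c - y)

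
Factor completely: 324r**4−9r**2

Pull out the common factor 9r**2; 36r**2−1 is a difference of squares.

9r**2(6r+1)(6r−1)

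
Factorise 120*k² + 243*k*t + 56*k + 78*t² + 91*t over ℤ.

(15*k + 6*t + 7)*(8*k + 13*t)

Group: 8*k*(15*k + 6*t + 7) + 13*t*(15*k + 6*t + 7); both groups contain (15*k + 6*t + 7).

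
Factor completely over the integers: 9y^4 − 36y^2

Every term has a factor of 9y^2. Then y^2 − 4 = (y)² − (2)².

9y^2(y + 2)(y − 2)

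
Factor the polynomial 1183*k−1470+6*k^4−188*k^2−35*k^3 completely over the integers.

By the rational root theorem, k = −6 is a root, so (k+6) divides it; the quotient is 6*k^3−71*k^2+238*k−245.
Next, k = 5/2 is a root, so (2*k−5) is a factor; dividing leaves 3*k^2−28*k+49.
The remaining quadratic factors as (k−7)(3*k−7).

(2*k−5)*(3*k−7)*(k+6)*(k−7)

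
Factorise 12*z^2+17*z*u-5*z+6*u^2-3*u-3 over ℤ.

Group: 3*z*(4*z+3*u-3) + (2*u+1)*(4*z+3*u-3); both groups contain (4*z+3*u-3).

(3*z+2*u+1)*(4*z+3*u-3)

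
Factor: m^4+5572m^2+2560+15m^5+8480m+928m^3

Testing divisors of the constant over divisors of the leading coefficient, m = −8/3 is a root, giving the factor (3m+8) and quotient 5m^4−13m^3+344m^2+940m+320.
Continuing, m = −2/5 is a root, giving the factor (5m+2) and quotient m^3−3m^2+70m+160.
Continuing, m = −2 is a root, so (m+2) divides it; the quotient is m^2−5m+80.
The quadratic m^2−5m+80 has discriminant −295 < 0 and is irreducible over ℤ.

(3m+8)(5m+2)(m+2)(m^2−5m+80)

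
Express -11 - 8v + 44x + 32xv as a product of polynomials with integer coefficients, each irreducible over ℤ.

(4x - 1)(8v + 11)

Group as (32xv + 44x) + (-8v - 11) = 4x(8v + 11) - (8v + 11).
Both groups share the factor (8v + 11).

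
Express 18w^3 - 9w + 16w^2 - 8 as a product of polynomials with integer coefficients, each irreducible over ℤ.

(9w + 8)(2w^2 - 1)

Group as (18w^3 - 9w) + (16w^2 - 8) = 9w(2w^2 - 1) + 8(2w^2 - 1).
Both groups share the factor (2w^2 - 1).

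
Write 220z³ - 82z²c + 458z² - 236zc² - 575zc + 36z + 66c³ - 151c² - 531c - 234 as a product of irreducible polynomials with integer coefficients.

Group: 2z(110z² - 151zc + 64z + 33c² - 125c - 78) + (2c + 3)(110z² - 151zc + 64z + 33c² - 125c - 78); both groups contain (110z² - 151zc + 64z + 33c² - 125c - 78), so (2z + 2c + 3) is a factor with cofactor 110z² - 151zc + 64z + 33c² - 125c - 78.
The cofactor groups again: 110z² - 151zc + 64z + 33c² - 125c - 78 = 11z(10z - 11c - 6) + (-3c + 13)(10z - 11c - 6); both groups contain (10z - 11c - 6), giving (11z - 3c + 13)(10z - 11c - 6).

(10z - 11c - 6)(11z - 3c + 13)(2z + 2c + 3)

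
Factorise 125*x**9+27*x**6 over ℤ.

Pull out the common factor x**6, leaving 125*x**3+27.
Recognize a sum of cubes with the parts 5*x and 3.

x**6*(5*x+3)*(25*x**2-15*x+9)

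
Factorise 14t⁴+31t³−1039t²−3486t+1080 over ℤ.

(2t+15)(7t−2)(t+4)(t−9)

Trying the rational-root candidates, t = 9 is a root, giving the factor (t−9) and quotient 14t³+157t²+374t−120.
Next, t = −15/2 is a root, so (2t+15) is a factor; dividing leaves 7t²+26t−8.
The remaining quadratic factors as (t+4)(7t−2).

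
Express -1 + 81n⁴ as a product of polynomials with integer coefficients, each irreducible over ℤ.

(3n + 1)(3n - 1)(9n² + 1)

Write as (9n²)² − (1)², then factor 9n² - 1 once more.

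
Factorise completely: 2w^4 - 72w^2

Every term has a factor of 2w^2. Then w^2 - 36 = (w)² − (6)².

2w^2(w + 6)(w - 6)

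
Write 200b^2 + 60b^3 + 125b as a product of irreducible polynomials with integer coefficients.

5b(2b + 5)(6b + 5)

Pull out the common factor 5b, then factor the remaining trinomial.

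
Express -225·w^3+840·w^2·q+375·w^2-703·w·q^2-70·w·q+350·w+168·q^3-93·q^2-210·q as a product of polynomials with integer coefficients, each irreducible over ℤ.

-(5·w-3·q)·(15·w-7·q+10)·(3·w-8·q-7)

Group: 3·w·(-75·w^2+80·w·q-50·w-21·q^2+30·q) + (-8·q-7)·(-75·w^2+80·w·q-50·w-21·q^2+30·q); both groups contain (-75·w^2+80·w·q-50·w-21·q^2+30·q), so (3·w-8·q-7) is a factor with cofactor -75·w^2+80·w·q-50·w-21·q^2+30·q.
The cofactor groups again: -75·w^2+80·w·q-50·w-21·q^2+30·q = -5·w·(15·w-7·q+10) + 3·q·(15·w-7·q+10); both groups contain (15·w-7·q+10), giving -(5·w-3·q)·(15·w-7·q+10).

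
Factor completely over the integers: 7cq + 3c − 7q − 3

Group as (7cq + 3c) + (−7q − 3) = c(7q + 3) − (7q + 3).
Both groups share the factor (7q + 3).

(7q + 3)(c − 1)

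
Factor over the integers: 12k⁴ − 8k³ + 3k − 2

(3k − 2)(4k³ + 1)

Group as (12k⁴ + 3k) + (−8k³ − 2) = 3k(4k³ + 1) − 2(4k³ + 1).
Both groups share the factor (4k³ + 1).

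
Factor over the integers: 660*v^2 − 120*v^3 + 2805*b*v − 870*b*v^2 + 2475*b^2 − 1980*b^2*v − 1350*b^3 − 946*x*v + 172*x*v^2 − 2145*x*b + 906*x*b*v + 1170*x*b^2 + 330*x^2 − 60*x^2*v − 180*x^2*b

−(10*x − 15*b − 12*v)*(3*x − 15*b − 5*v)*(6*b + 2*v − 11)

Group: 3*x*(−60*x*b − 20*x*v + 110*x + 90*b^2 + 102*b*v − 165*b + 24*v^2 − 132*v) + (−15*b − 5*v)*(−60*x*b − 20*x*v + 110*x + 90*b^2 + 102*b*v − 165*b + 24*v^2 − 132*v); both groups contain (−60*x*b − 20*x*v + 110*x + 90*b^2 + 102*b*v − 165*b + 24*v^2 − 132*v), so (3*x − 15*b − 5*v) is a factor with cofactor −60*x*b − 20*x*v + 110*x + 90*b^2 + 102*b*v − 165*b + 24*v^2 − 132*v.
The cofactor groups again: −60*x*b − 20*x*v + 110*x + 90*b^2 + 102*b*v − 165*b + 24*v^2 − 132*v = −6*b*(10*x − 15*b − 12*v) + (−2*v + 11)*(10*x − 15*b − 12*v); both groups contain (10*x − 15*b − 12*v), giving −(6*b + 2*v − 11)*(10*x − 15*b − 12*v).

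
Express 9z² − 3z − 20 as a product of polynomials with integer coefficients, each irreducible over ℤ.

Need a pair with product 9·(−20) = −180 and sum −3: that's −15 and 12.
Split the middle term: 9z² − 15z + 12z − 20 = 3z(3z − 5) + 4(3z − 5).

(3z + 4)(3z − 5)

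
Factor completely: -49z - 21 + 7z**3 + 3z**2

Group as (7z**3 - 49z) + (3z**2 - 21) = 7z(z**2 - 7) + 3(z**2 - 7).
Both groups share the factor (z**2 - 7).

(7z + 3)(z**2 - 7)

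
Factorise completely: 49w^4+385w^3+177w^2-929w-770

By the rational root theorem, w = -7 is a root, giving the factor (w+7) and quotient 49w^3+42w^2-117w-110.
Next, w = -10/7 is a root, giving the factor (7w+10) and quotient 7w^2-4w-11.
The remaining quadratic factors as (7w-11)(w+1).

(7w+10)(7w-11)(w+1)(w+7)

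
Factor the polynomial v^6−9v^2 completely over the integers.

v^2(v^2+3)(v^2−3)

Factor out v^2 first: what remains is v^4−9.
Recognize a difference of squares with the parts v^2 and 3.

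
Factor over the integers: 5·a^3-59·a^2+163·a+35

Trying the rational-root candidates, a = -1/5 is a root, giving the factor (5·a+1) and quotient a^2-12·a+35.
The remaining quadratic factors as (a-7)(a-5).

(5·a+1)·(a-5)·(a-7)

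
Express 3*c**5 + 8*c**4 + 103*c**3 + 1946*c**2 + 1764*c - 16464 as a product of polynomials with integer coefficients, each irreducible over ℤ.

Among the possible rational roots, c = -4 is a root, giving the factor (c + 4) and quotient 3*c**4 - 4*c**3 + 119*c**2 + 1470*c - 4116.
Next, c = -7 is a root, so (c + 7) divides it; the quotient is 3*c**3 - 25*c**2 + 294*c - 588.
Continuing, c = 7/3 is a root, so (3*c - 7) divides it; the quotient is c**2 - 6*c + 84.
The quadratic c**2 - 6*c + 84 has discriminant -300 < 0 and is irreducible over ℤ.

(3*c - 7)*(c + 4)*(c + 7)*(c**2 - 6*c + 84)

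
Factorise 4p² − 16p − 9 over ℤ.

Need a pair with product 4·(−9) = −36 and sum −16: that's −18 and 2.
Split the middle term: 4p² − 18p + 2p − 9 = 2p(2p − 9) + (2p − 9).

(2p + 1)(2p − 9)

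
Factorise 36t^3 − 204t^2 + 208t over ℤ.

Pull out the common factor 4t, then factor the remaining trinomial.

4t(3t − 13)(3t − 4)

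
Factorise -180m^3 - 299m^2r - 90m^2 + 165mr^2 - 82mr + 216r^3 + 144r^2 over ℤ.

-(4m + 3r + 2)(5m + 9r)(9m - 8r)

Group: 4m(-45m^2 - 41mr + 72r^2) + (3r + 2)(-45m^2 - 41mr + 72r^2); both groups contain (-45m^2 - 41mr + 72r^2), so (4m + 3r + 2) is a factor with cofactor -45m^2 - 41mr + 72r^2.
The cofactor groups again: -45m^2 - 41mr + 72r^2 = -9m(5m + 9r) + 8r(5m + 9r); both groups contain (5m + 9r), giving -(9m - 8r)(5m + 9r).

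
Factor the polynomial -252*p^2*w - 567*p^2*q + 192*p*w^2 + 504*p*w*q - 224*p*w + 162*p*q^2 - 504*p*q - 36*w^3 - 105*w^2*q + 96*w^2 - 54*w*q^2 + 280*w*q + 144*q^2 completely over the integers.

Group: 9*p*(-28*p*w - 63*p*q + 12*w^2 + 35*w*q + 18*q^2) + (-3*w + 8)*(-28*p*w - 63*p*q + 12*w^2 + 35*w*q + 18*q^2); both groups contain (-28*p*w - 63*p*q + 12*w^2 + 35*w*q + 18*q^2), so (9*p - 3*w + 8) is a factor with cofactor -28*p*w - 63*p*q + 12*w^2 + 35*w*q + 18*q^2.
The cofactor groups again: -28*p*w - 63*p*q + 12*w^2 + 35*w*q + 18*q^2 = -4*w*(7*p - 3*w - 2*q) - 9*q*(7*p - 3*w - 2*q); both groups contain (7*p - 3*w - 2*q), giving -(4*w + 9*q)*(7*p - 3*w - 2*q).

-(7*p - 3*w - 2*q)*(9*p - 3*w + 8)*(4*w + 9*q)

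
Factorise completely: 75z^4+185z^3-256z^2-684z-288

(3z+8)(5z+3)(5z+6)(z-2)

Trying the rational-root candidates, z = -8/3 is a root, so (3z+8) is a factor; dividing leaves 25z^3-5z^2-72z-36.
Then z = -6/5 is a root, so (5z+6) is a factor; dividing leaves 5z^2-7z-6.
The remaining quadratic factors as (z-2)(5z+3).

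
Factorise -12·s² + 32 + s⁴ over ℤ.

Substitute u = s² to get a quadratic in u, then factor.
s² - 4 is a difference of squares.
s² - 8 is irreducible over ℤ (8 is not a perfect square).

(s + 2)·(s - 2)·(s² - 8)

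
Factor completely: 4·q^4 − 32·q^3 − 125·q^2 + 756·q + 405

(2·q + 1)·(2·q − 9)·(q + 5)·(q − 9)

Testing divisors of the constant over divisors of the leading coefficient, q = −1/2 is a root, giving the factor (2·q + 1) and quotient 2·q^3 − 17·q^2 − 54·q + 405.
Next, q = 9 is a root, giving the factor (q − 9) and quotient 2·q^2 + q − 45.
The remaining quadratic factors as (q + 5)(2·q − 9).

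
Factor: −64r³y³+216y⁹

Factor out 8y³ first: what remains is −8r³+27y⁶.
Recognize a difference of cubes with the parts 3y² and 2r.

−8y³(2r−3y²)(4r²+6ry²+9y⁴)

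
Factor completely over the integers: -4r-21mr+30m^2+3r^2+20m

Group: 5m(6m-3r+4) - r(6m-3r+4); both groups contain (6m-3r+4).

(5m-r)(6m-3r+4)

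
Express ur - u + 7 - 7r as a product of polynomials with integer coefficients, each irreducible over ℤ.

Group as (ur - u) + (-7r + 7) = u(r - 1) - 7(r - 1).
Both groups share the factor (r - 1).

(r - 1)(u - 7)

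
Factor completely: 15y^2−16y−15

Need a pair with product 15·(−15) = −225 and sum −16: that's −25 and 9.
Split the middle term: 15y^2−25y + 9y−15 = 5y(3y−5) + 3(3y−5).

(3y−5)(5y+3)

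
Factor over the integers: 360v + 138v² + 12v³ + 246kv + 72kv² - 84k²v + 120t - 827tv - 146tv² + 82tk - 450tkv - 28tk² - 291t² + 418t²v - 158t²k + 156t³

Group: 13t(12t² - 14tk + 34tv - 15t - 42kv - 6v² - 45v) + (2k - 2v - 8)(12t² - 14tk + 34tv - 15t - 42kv - 6v² - 45v); both groups contain (12t² - 14tk + 34tv - 15t - 42kv - 6v² - 45v), so (13t + 2k - 2v - 8) is a factor with cofactor 12t² - 14tk + 34tv - 15t - 42kv - 6v² - 45v.
The cofactor groups again: 12t² - 14tk + 34tv - 15t - 42kv - 6v² - 45v = 12t(t + 3v) + (-14k - 2v - 15)(t + 3v); both groups contain (t + 3v), giving (12t - 14k - 2v - 15)(t + 3v).

(12t - 14k - 2v - 15)(13t + 2k - 2v - 8)(t + 3v)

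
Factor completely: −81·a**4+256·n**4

(4·n)⁴ − (3·a)⁴ = ((4·n)² − (3·a)²)((4·n)² + (3·a)²); the first factor splits again, the second (16·n**2+9·a**2) is irreducible.

(4·n−3·a)·(4·n+3·a)·(16·n**2+9·a**2)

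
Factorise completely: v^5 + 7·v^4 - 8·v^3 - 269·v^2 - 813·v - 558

Among the possible rational roots, v = -3 is a root, so (v + 3) divides it; the quotient is v^4 + 4·v^3 - 20·v^2 - 209·v - 186.
Then v = 6 is a root, so (v - 6) divides it; the quotient is v^3 + 10·v^2 + 40·v + 31.
Continuing, v = -1 is a root, so (v + 1) is a factor; dividing leaves v^2 + 9·v + 31.
The quadratic v^2 + 9·v + 31 has discriminant -43 < 0 and is irreducible over ℤ.

(v + 1)·(v + 3)·(v - 6)·(v^2 + 9·v + 31)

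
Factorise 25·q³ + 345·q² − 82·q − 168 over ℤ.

Testing divisors of the constant over divisors of the leading coefficient, q = −3/5 is a root, so (5·q + 3) divides it; the quotient is 5·q² + 66·q − 56.
The remaining quadratic factors as (5·q − 4)(q + 14).

(5·q + 3)·(5·q − 4)·(q + 14)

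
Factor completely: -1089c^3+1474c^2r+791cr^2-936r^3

-(11c+9r)(11c-8r)(9c-13r)

Group: 11c(-99c^2+215cr-104r^2) + 9r(-99c^2+215cr-104r^2); both groups contain (-99c^2+215cr-104r^2), so (11c+9r) is a factor with cofactor -99c^2+215cr-104r^2.
The cofactor groups again: -99c^2+215cr-104r^2 = -11c(9c-13r) + 8r(9c-13r); both groups contain (9c-13r), giving -(11c-8r)(9c-13r).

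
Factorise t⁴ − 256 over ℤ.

(t + 4)*(t − 4)*(t² + 16)

Write as (t²)² − (16)², then factor t² − 16 once more.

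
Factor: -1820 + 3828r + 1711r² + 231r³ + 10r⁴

(2r + 13)(5r - 2)(r + 10)(r + 7)

Testing divisors of the constant over divisors of the leading coefficient, r = -10 is a root, so (r + 10) is a factor; dividing leaves 10r³ + 131r² + 401r - 182.
Continuing, r = 2/5 is a root, so (5r - 2) is a factor; dividing leaves 2r² + 27r + 91.
The remaining quadratic factors as (r + 7)(2r + 13).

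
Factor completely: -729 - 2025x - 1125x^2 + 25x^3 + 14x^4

Testing divisors of the constant over divisors of the leading coefficient, x = -9/7 is a root, so (7x + 9) divides it; the quotient is 2x^3 + x^2 - 162x - 81.
Continuing, x = -1/2 is a root, giving the factor (2x + 1) and quotient x^2 - 81.
The remaining quadratic factors as (x - 9)(x + 9).

(2x + 1)(7x + 9)(x + 9)(x - 9)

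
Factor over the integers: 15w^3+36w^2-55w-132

(5w+12)(3w^2-11)

Group as (15w^3-55w) + (36w^2-132) = 5w(3w^2-11) + 12(3w^2-11).
Both groups share the factor (3w^2-11).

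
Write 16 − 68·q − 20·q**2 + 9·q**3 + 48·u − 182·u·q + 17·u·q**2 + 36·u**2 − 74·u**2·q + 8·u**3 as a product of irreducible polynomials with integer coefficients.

(u − 9·q + 2)·(2·u − q + 4)·(4·u + q + 2)

Group: 2·u·(4·u**2 − 35·u·q + 10·u − 9·q**2 − 16·q + 4) + (−q + 4)·(4·u**2 − 35·u·q + 10·u − 9·q**2 − 16·q + 4); both groups contain (4·u**2 − 35·u·q + 10·u − 9·q**2 − 16·q + 4), so (2·u − q + 4) is a factor with cofactor 4·u**2 − 35·u·q + 10·u − 9·q**2 − 16·q + 4.
The cofactor groups again: 4·u**2 − 35·u·q + 10·u − 9·q**2 − 16·q + 4 = u·(4·u + q + 2) + (−9·q + 2)·(4·u + q + 2); both groups contain (4·u + q + 2), giving (u − 9·q + 2)·(4·u + q + 2).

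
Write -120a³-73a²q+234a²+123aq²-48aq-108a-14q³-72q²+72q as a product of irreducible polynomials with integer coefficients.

-(3a-2q)(5a+7q-6)(8a-q-6)

Group: 3a(-40a²-51aq+78a+7q²+36q-36) - 2q(-40a²-51aq+78a+7q²+36q-36); both groups contain (-40a²-51aq+78a+7q²+36q-36), so (3a-2q) is a factor with cofactor -40a²-51aq+78a+7q²+36q-36.
The cofactor groups again: -40a²-51aq+78a+7q²+36q-36 = -8a(5a+7q-6) + (q+6)(5a+7q-6); both groups contain (5a+7q-6), giving -(8a-q-6)(5a+7q-6).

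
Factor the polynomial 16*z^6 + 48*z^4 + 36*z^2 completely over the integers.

4*z^2*(2*z^2 + 3)^2

Factor out 4*z^2 first: what remains is 4*z^4 + 12*z^2 + 9.
Recognize a perfect-square trinomial with the parts 2*z^2 and 3.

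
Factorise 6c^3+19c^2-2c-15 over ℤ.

(6c-5)(c+1)(c+3)

By the rational root theorem, c = 5/6 is a root, so (6c-5) divides it; the quotient is c^2+4c+3.
The remaining quadratic factors as (c+3)(c+1).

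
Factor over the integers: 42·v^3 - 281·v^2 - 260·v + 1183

By the rational root theorem, v = 13/7 is a root, so (7·v - 13) divides it; the quotient is 6·v^2 - 29·v - 91.
The remaining quadratic factors as (v - 7)(6·v + 13).

(6·v + 13)·(7·v - 13)·(v - 7)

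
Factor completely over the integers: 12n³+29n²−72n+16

(3n−4)(4n−1)(n+4)

Trying the rational-root candidates, n = −4 is a root, giving the factor (n+4) and quotient 12n²−19n+4.
The remaining quadratic factors as (3n−4)(4n−1).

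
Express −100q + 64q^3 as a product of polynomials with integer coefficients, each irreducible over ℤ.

4q(4q + 5)(4q − 5)

Factor out 4q, leaving 16q^2 − 25, which is a difference of two squares.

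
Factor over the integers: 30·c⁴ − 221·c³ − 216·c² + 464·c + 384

(2·c − 3)·(3·c + 4)·(5·c + 4)·(c − 8)

Testing divisors of the constant over divisors of the leading coefficient, c = −4/3 is a root, so (3·c + 4) is a factor; dividing leaves 10·c³ − 87·c² + 44·c + 96.
Continuing, c = −4/5 is a root, so (5·c + 4) divides it; the quotient is 2·c² − 19·c + 24.
The remaining quadratic factors as (c − 8)(2·c − 3).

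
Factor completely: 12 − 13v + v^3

(v + 4)(v − 1)(v − 3)

By the rational root theorem, v = 1 is a root, giving the factor (v − 1) and quotient v^2 + v − 12.
The remaining quadratic factors as (v + 4)(v − 3).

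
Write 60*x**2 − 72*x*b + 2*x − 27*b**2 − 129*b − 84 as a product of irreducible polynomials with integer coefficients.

Group: 10*x*(6*x − 9*b − 7) + (3*b + 12)*(6*x − 9*b − 7); both groups contain (6*x − 9*b − 7).

(6*x − 9*b − 7)*(10*x + 3*b + 12)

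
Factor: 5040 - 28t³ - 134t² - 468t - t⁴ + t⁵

(t + 6)(t - 4)(t - 7)(t² + 4t + 30)

Trying the rational-root candidates, t = -6 is a root, giving the factor (t + 6) and quotient t⁴ - 7t³ + 14t² - 218t + 840.
Next, t = 7 is a root, giving the factor (t - 7) and quotient t³ + 14t - 120.
Then t = 4 is a root, so (t - 4) is a factor; dividing leaves t² + 4t + 30.
The quadratic t² + 4t + 30 has discriminant -104 < 0 and is irreducible over ℤ.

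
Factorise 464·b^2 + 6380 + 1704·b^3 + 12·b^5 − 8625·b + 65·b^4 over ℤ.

(3·b − 4)·(4·b + 11)·(b − 1)·(b^2 + 5·b + 145)

Among the possible rational roots, b = 1 is a root, so (b − 1) is a factor; dividing leaves 12·b^4 + 77·b^3 + 1781·b^2 + 2245·b − 6380.
Continuing, b = −11/4 is a root, so (4·b + 11) is a factor; dividing leaves 3·b^3 + 11·b^2 + 415·b − 580.
Next, b = 4/3 is a root, so (3·b − 4) is a factor; dividing leaves b^2 + 5·b + 145.
The quadratic b^2 + 5·b + 145 has discriminant −555 < 0 and is irreducible over ℤ.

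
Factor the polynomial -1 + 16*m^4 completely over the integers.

(2*m + 1)*(2*m - 1)*(4*m^2 + 1)

(2*m)⁴ − (1)⁴ = ((2*m)² − (1)²)((2*m)² + (1)²); the first factor splits again, the second (4*m^2 + 1) is irreducible.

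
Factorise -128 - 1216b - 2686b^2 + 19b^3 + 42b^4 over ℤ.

(6b + 1)(7b + 2)(b + 8)(b - 8)

Testing divisors of the constant over divisors of the leading coefficient, b = 8 is a root, so (b - 8) divides it; the quotient is 42b^3 + 355b^2 + 154b + 16.
Next, b = -1/6 is a root, so (6b + 1) is a factor; dividing leaves 7b^2 + 58b + 16.
The remaining quadratic factors as (b + 8)(7b + 2).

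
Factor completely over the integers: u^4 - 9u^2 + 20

Substitute w = u^2 to get a quadratic in w, then factor.
u^2 - 4 is a difference of squares.
u^2 - 5 is irreducible over ℤ (5 is not a perfect square).

(u + 2)(u - 2)(u^2 - 5)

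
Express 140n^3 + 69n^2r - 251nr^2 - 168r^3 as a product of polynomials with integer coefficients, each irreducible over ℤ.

(4n + 3r)(5n - 7r)(7n + 8r)

Group: 4n(35n^2 - 9nr - 56r^2) + 3r(35n^2 - 9nr - 56r^2); both groups contain (35n^2 - 9nr - 56r^2), so (4n + 3r) is a factor with cofactor 35n^2 - 9nr - 56r^2.
The cofactor groups again: 35n^2 - 9nr - 56r^2 = 5n(7n + 8r) - 7r(7n + 8r); both groups contain (7n + 8r), giving (5n - 7r)(7n + 8r).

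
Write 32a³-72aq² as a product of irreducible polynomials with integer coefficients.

Pull out the common factor 8a; 4a²-9q² is a difference of squares.

8a(2a+3q)(2a-3q)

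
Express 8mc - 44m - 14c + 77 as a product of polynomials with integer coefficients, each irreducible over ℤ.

Group as (8mc - 44m) + (-14c + 77) = 4m(2c - 11) - 7(2c - 11).
Both groups share the factor (2c - 11).

(2c - 11)(4m - 7)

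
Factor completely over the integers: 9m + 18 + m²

(m + 3)(m + 6)

Two integers with product 18 and sum 9 are 3 and 6.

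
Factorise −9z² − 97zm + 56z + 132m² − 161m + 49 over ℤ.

−(9z − 11m + 7)(z + 12m − 7)

Group: −z(9z − 11m + 7) + (−12m + 7)(9z − 11m + 7); both groups contain (9z − 11m + 7).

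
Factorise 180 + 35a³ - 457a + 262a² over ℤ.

(5a - 4)(7a - 5)(a + 9)

Trying the rational-root candidates, a = 5/7 is a root, so (7a - 5) divides it; the quotient is 5a² + 41a - 36.
The remaining quadratic factors as (a + 9)(5a - 4).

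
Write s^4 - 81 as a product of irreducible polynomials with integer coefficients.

(s)⁴ − (3)⁴ = ((s)² − (3)²)((s)² + (3)²); the first factor splits again, the second (s^2 + 9) is irreducible.

(s + 3)(s - 3)(s^2 + 9)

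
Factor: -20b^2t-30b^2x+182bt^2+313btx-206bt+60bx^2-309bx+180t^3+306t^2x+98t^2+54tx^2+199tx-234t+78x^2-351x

-(10b+9t+13)(2t+3x)(b-10t-2x+9)

Group: 2t(-10b^2+91bt+20bx-103b+90t^2+18tx+49t+26x-117) + 3x(-10b^2+91bt+20bx-103b+90t^2+18tx+49t+26x-117); both groups contain (-10b^2+91bt+20bx-103b+90t^2+18tx+49t+26x-117), so (2t+3x) is a factor with cofactor -10b^2+91bt+20bx-103b+90t^2+18tx+49t+26x-117.
The cofactor groups again: -10b^2+91bt+20bx-103b+90t^2+18tx+49t+26x-117 = -10b(b-10t-2x+9) + (-9t-13)(b-10t-2x+9); both groups contain (b-10t-2x+9), giving -(10b+9t+13)(b-10t-2x+9).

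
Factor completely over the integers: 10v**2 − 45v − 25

5(2v + 1)(v − 5)

Pull out the common factor 5, then factor the remaining trinomial.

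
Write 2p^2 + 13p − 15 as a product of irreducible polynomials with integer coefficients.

(2p + 15)(p − 1)

Need a pair with product 2·(−15) = −30 and sum 13: that's −2 and 15.
Split the middle term: 2p^2 − 2p + 15p − 15 = 2p(p − 1) + 15(p − 1).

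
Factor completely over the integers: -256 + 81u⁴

Write as (9u²)² − (16)², then factor 9u² - 16 once more.

(3u + 4)(3u - 4)(9u² + 16)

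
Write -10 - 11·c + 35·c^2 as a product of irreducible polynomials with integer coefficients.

(5·c + 2)·(7·c - 5)

Need a pair with product 35·(-10) = -350 and sum -11: that's -25 and 14.
Split the middle term: 35·c^2 - 25·c + 14·c - 10 = 5·c·(7·c - 5) + 2·(7·c - 5).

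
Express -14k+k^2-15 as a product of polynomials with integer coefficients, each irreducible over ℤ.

(k+1)(k-15)

Two integers with product -15 and sum -14 are -15 and 1.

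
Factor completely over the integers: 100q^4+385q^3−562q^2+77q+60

(4q+1)(5q−3)(5q−4)(q+5)

By the rational root theorem, q = 4/5 is a root, so (5q−4) is a factor; dividing leaves 20q^3+93q^2−38q−15.
Next, q = −1/4 is a root, giving the factor (4q+1) and quotient 5q^2+22q−15.
The remaining quadratic factors as (q+5)(5q−3).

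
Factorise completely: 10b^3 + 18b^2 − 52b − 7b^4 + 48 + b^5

By the rational root theorem, b = −2 is a root, giving the factor (b + 2) and quotient b^4 − 9b^3 + 28b^2 − 38b + 24.
Continuing, b = 4 is a root, giving the factor (b − 4) and quotient b^3 − 5b^2 + 8b − 6.
Next, b = 3 is a root, so (b − 3) is a factor; dividing leaves b^2 − 2b + 2.
The quadratic b^2 − 2b + 2 has discriminant −4 < 0 and is irreducible over ℤ.

(b + 2)(b − 3)(b − 4)(b^2 − 2b + 2)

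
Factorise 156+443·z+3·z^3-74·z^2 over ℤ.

Among the possible rational roots, z = 13 is a root, so (z-13) divides it; the quotient is 3·z^2-35·z-12.
The remaining quadratic factors as (z-12)(3·z+1).

(3·z+1)·(z-12)·(z-13)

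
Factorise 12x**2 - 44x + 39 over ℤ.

Need a pair with product 12·39 = 468 and sum -44: that's -26 and -18.
Split the middle term: 12x**2 - 26x - 18x + 39 = 2x(6x - 13) - 3(6x - 13).

(2x - 3)(6x - 13)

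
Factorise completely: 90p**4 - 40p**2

10p**2(3p + 2)(3p - 2)

Every term has a factor of 10p**2. Then 9p**2 - 4 = (3p)² − (2)².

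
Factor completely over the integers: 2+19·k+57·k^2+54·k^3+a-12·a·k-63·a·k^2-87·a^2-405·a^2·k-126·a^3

Group: 3·a·(-42·a^2-9·a·k-a+6·k^2+5·k+1) + (9·k+2)·(-42·a^2-9·a·k-a+6·k^2+5·k+1); both groups contain (-42·a^2-9·a·k-a+6·k^2+5·k+1), so (3·a+9·k+2) is a factor with cofactor -42·a^2-9·a·k-a+6·k^2+5·k+1.
The cofactor groups again: -42·a^2-9·a·k-a+6·k^2+5·k+1 = -6·a·(7·a-2·k-1) + (-3·k-1)·(7·a-2·k-1); both groups contain (7·a-2·k-1), giving -(6·a+3·k+1)·(7·a-2·k-1).

-(3·a+9·k+2)·(6·a+3·k+1)·(7·a-2·k-1)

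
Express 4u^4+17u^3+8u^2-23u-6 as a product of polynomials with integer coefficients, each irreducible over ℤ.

Testing divisors of the constant over divisors of the leading coefficient, u = -2 is a root, so (u+2) divides it; the quotient is 4u^3+9u^2-10u-3.
Next, u = -1/4 is a root, so (4u+1) divides it; the quotient is u^2+2u-3.
The remaining quadratic factors as (u-1)(u+3).

(4u+1)(u+2)(u+3)(u-1)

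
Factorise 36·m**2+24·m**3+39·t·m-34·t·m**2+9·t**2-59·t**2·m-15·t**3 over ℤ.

Group: 5·t·(-3·t**2-13·t·m-12·m**2) + (-2·m-3)·(-3·t**2-13·t·m-12·m**2); both groups contain (-3·t**2-13·t·m-12·m**2), so (5·t-2·m-3) is a factor with cofactor -3·t**2-13·t·m-12·m**2.
The cofactor groups again: -3·t**2-13·t·m-12·m**2 = -t·(3·t+4·m) - 3·m·(3·t+4·m); both groups contain (3·t+4·m), giving -(t+3·m)·(3·t+4·m).

-(5·t-2·m-3)·(t+3·m)·(3·t+4·m)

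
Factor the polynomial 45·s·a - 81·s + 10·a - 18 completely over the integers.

Group as (45·s·a - 81·s) + (10·a - 18) = 9·s·(5·a - 9) + 2·(5·a - 9).
Both groups share the factor (5·a - 9).

(5·a - 9)·(9·s + 2)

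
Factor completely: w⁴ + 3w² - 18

(w² + 6)(w² - 3)

Substitute u = w² to get a quadratic in u, then factor.
w² + 6 is irreducible over ℤ (always positive, so no real roots).
w² - 3 is irreducible over ℤ (3 is not a perfect square).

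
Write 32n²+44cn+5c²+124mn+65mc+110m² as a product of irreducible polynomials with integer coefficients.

(10m+5c+4n)(11m+c+8n)

Group: 11m(10m+5c+4n) + (c+8n)(10m+5c+4n); both groups contain (10m+5c+4n).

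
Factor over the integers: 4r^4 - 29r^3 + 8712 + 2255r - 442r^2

Testing divisors of the constant over divisors of the leading coefficient, r = -9 is a root, so (r + 9) divides it; the quotient is 4r^3 - 65r^2 + 143r + 968.
Continuing, r = -11/4 is a root, so (4r + 11) is a factor; dividing leaves r^2 - 19r + 88.
The remaining quadratic factors as (r - 8)(r - 11).

(4r + 11)(r + 9)(r - 11)(r - 8)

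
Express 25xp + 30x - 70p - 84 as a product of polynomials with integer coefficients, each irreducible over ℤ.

(5p + 6)(5x - 14)

Group as (25xp + 30x) + (-70p - 84) = 5x(5p + 6) - 14(5p + 6).
Both groups share the factor (5p + 6).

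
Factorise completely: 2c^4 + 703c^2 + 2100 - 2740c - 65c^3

By the rational root theorem, c = 10 is a root, so (c - 10) is a factor; dividing leaves 2c^3 - 45c^2 + 253c - 210.
Next, c = 14 is a root, so (c - 14) is a factor; dividing leaves 2c^2 - 17c + 15.
The remaining quadratic factors as (2c - 15)(c - 1).

(2c - 15)(c - 1)(c - 10)(c - 14)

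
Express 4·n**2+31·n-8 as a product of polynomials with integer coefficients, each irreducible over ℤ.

(4·n-1)·(n+8)

Need a pair with product 4·(-8) = -32 and sum 31: that's 32 and -1.
Split the middle term: 4·n**2+32·n - n-8 = 4·n·(n+8) - (n+8).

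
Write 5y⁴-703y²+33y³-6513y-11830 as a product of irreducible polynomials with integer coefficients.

By the rational root theorem, y = 13 is a root, giving the factor (y-13) and quotient 5y³+98y²+571y+910.
Continuing, y = -10 is a root, so (y+10) is a factor; dividing leaves 5y²+48y+91.
The remaining quadratic factors as (y+7)(5y+13).

(5y+13)(y+10)(y+7)(y-13)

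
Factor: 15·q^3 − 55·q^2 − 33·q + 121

Group as (15·q^3 − 33·q) + (−55·q^2 + 121) = 3·q·(5·q^2 − 11) − 11·(5·q^2 − 11).
Both groups share the factor (5·q^2 − 11).

(3·q − 11)·(5·q^2 − 11)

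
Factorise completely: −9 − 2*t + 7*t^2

Need a pair with product 7·(−9) = −63 and sum −2: that's −9 and 7.
Split the middle term: 7*t^2 − 9*t + 7*t − 9 = t*(7*t − 9) + (7*t − 9).

(7*t − 9)*(t + 1)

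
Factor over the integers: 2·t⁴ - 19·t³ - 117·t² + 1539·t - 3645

By the rational root theorem, t = 9 is a root, giving the factor (t - 9) and quotient 2·t³ - t² - 126·t + 405.
Then t = -9 is a root, giving the factor (t + 9) and quotient 2·t² - 19·t + 45.
The remaining quadratic factors as (t - 5)(2·t - 9).

(2·t - 9)·(t + 9)·(t - 5)·(t - 9)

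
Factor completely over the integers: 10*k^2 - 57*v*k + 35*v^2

(7*v - 10*k)*(5*v - k)

Group: 7*v*(5*v - k) - 10*k*(5*v - k); both groups contain (5*v - k).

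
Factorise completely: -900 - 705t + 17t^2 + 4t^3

(4t + 5)(t + 15)(t - 12)

By the rational root theorem, t = -5/4 is a root, giving the factor (4t + 5) and quotient t^2 + 3t - 180.
The remaining quadratic factors as (t - 12)(t + 15).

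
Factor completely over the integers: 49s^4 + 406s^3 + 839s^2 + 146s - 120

(7s + 4)(7s - 2)(s + 3)(s + 5)

Testing divisors of the constant over divisors of the leading coefficient, s = -3 is a root, so (s + 3) divides it; the quotient is 49s^3 + 259s^2 + 62s - 40.
Next, s = -5 is a root, so (s + 5) is a factor; dividing leaves 49s^2 + 14s - 8.
The remaining quadratic factors as (7s - 2)(7s + 4).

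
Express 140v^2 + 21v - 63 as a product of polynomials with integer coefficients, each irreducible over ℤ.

Pull out the common factor 7, then factor the remaining trinomial.

7(4v + 3)(5v - 3)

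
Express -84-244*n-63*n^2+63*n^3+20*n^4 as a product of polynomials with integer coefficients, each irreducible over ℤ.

(4*n+7)*(5*n+2)*(n+3)*(n-2)

Among the possible rational roots, n = -2/5 is a root, so (5*n+2) is a factor; dividing leaves 4*n^3+11*n^2-17*n-42.
Continuing, n = -7/4 is a root, giving the factor (4*n+7) and quotient n^2+n-6.
The remaining quadratic factors as (n-2)(n+3).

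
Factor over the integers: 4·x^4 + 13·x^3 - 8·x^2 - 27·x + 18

(4·x - 3)·(x + 2)·(x + 3)·(x - 1)

Among the possible rational roots, x = 3/4 is a root, giving the factor (4·x - 3) and quotient x^3 + 4·x^2 + x - 6.
Next, x = -2 is a root, giving the factor (x + 2) and quotient x^2 + 2·x - 3.
The remaining quadratic factors as (x - 1)(x + 3).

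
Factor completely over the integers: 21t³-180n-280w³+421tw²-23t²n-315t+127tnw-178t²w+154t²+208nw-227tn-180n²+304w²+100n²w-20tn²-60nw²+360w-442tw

Group: 3t(7t²+4tn-43tw+63t-20nw+36n+40w²-72w) + (-5n-7w-5)(7t²+4tn-43tw+63t-20nw+36n+40w²-72w); both groups contain (7t²+4tn-43tw+63t-20nw+36n+40w²-72w), so (3t-5n-7w-5) is a factor with cofactor 7t²+4tn-43tw+63t-20nw+36n+40w²-72w.
The cofactor groups again: 7t²+4tn-43tw+63t-20nw+36n+40w²-72w = 7t(t-5w+9) + (4n-8w)(t-5w+9); both groups contain (t-5w+9), giving (7t+4n-8w)(t-5w+9).

(3t-5n-7w-5)(7t+4n-8w)(t-5w+9)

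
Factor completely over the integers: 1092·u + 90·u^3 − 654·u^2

Pull out the common factor 6·u, then factor the remaining trinomial.

6·u·(3·u − 14)·(5·u − 13)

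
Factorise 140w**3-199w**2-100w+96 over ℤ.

Among the possible rational roots, w = 4/7 is a root, so (7w-4) is a factor; dividing leaves 20w**2-17w-24.
The remaining quadratic factors as (4w+3)(5w-8).

(4w+3)(5w-8)(7w-4)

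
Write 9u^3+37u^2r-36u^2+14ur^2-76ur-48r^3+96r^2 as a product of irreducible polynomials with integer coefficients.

Group: u(9u^2+10ur-36u-16r^2+32r) + 3r(9u^2+10ur-36u-16r^2+32r); both groups contain (9u^2+10ur-36u-16r^2+32r), so (u+3r) is a factor with cofactor 9u^2+10ur-36u-16r^2+32r.
The cofactor groups again: 9u^2+10ur-36u-16r^2+32r = u(9u-8r) + (2r-4)(9u-8r); both groups contain (9u-8r), giving (u+2r-4)(9u-8r).

(9u-8r)(u+2r-4)(u+3r)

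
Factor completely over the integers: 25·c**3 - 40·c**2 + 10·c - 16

(5·c - 8)·(5·c**2 + 2)

Group as (25·c**3 + 10·c) + (-40·c**2 - 16) = 5·c·(5·c**2 + 2) - 8·(5·c**2 + 2).
Both groups share the factor (5·c**2 + 2).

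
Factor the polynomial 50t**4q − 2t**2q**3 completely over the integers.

Every term has a factor of 2t**2q. Then 25t**2 − q**2 = (5t)² − (q)².

2qt**2(5t − q)(5t + q)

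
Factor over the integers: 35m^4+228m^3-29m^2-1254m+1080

(5m-6)(7m-9)(m+4)(m+5)

By the rational root theorem, m = -4 is a root, so (m+4) divides it; the quotient is 35m^3+88m^2-381m+270.
Continuing, m = 9/7 is a root, giving the factor (7m-9) and quotient 5m^2+19m-30.
The remaining quadratic factors as (m+5)(5m-6).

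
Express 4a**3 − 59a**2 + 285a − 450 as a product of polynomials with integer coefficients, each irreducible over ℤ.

By the rational root theorem, a = 6 is a root, so (a − 6) divides it; the quotient is 4a**2 − 35a + 75.
The remaining quadratic factors as (4a − 15)(a − 5).

(4a − 15)(a − 5)(a − 6)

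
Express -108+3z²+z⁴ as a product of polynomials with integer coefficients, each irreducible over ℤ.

Substitute u = z² to get a quadratic in u, then factor.
z²+12 is irreducible over ℤ (always positive, so no real roots).
z²-9 is a difference of squares.

(z+3)(z-3)(z²+12)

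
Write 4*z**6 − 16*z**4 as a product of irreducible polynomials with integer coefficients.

4*z**4*(z + 2)*(z − 2)

Every term has a factor of 4*z**4; factoring it out leaves z**2 − 4.
Recognize a difference of squares with the parts z and 2.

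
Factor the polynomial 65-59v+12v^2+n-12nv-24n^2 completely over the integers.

Group: -3n(8n-4v+13) + (-3v+5)(8n-4v+13); both groups contain (8n-4v+13).

-(3n+3v-5)(8n-4v+13)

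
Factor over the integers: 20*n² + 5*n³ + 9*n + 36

Group as (5*n³ + 9*n) + (20*n² + 36) = n*(5*n² + 9) + 4*(5*n² + 9).
Both groups share the factor (5*n² + 9).

(n + 4)*(5*n² + 9)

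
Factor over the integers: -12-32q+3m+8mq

Group as (8mq+3m) + (-32q-12) = m(8q+3) - 4(8q+3).
Both groups share the factor (8q+3).

(8q+3)(m-4)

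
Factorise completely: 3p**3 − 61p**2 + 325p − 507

(3p − 13)(p − 13)(p − 3)

Testing divisors of the constant over divisors of the leading coefficient, p = 13/3 is a root, giving the factor (3p − 13) and quotient p**2 − 16p + 39.
The remaining quadratic factors as (p − 13)(p − 3).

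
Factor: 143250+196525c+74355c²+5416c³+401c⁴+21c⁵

Trying the rational-root candidates, c = -15 is a root, so (c+15) is a factor; dividing leaves 21c⁴+86c³+4126c²+12465c+9550.
Continuing, c = -10/7 is a root, giving the factor (7c+10) and quotient 3c³+8c²+578c+955.
Continuing, c = -5/3 is a root, so (3c+5) is a factor; dividing leaves c²+c+191.
The quadratic c²+c+191 has discriminant -763 < 0 and is irreducible over ℤ.

(3c+5)(7c+10)(c+15)(c²+c+191)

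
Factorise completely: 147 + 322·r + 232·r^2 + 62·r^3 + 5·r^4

Among the possible rational roots, r = −3 is a root, giving the factor (r + 3) and quotient 5·r^3 + 47·r^2 + 91·r + 49.
Continuing, r = −7 is a root, giving the factor (r + 7) and quotient 5·r^2 + 12·r + 7.
The remaining quadratic factors as (r + 1)(5·r + 7).

(5·r + 7)·(r + 1)·(r + 3)·(r + 7)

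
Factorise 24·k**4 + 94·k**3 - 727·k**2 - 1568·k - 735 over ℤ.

By the rational root theorem, k = -7 is a root, so (k + 7) divides it; the quotient is 24·k**3 - 74·k**2 - 209·k - 105.
Then k = 5 is a root, so (k - 5) is a factor; dividing leaves 24·k**2 + 46·k + 21.
The remaining quadratic factors as (6·k + 7)(4·k + 3).

(4·k + 3)·(6·k + 7)·(k + 7)·(k - 5)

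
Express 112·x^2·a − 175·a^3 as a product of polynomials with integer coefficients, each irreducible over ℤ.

Every term has a factor of 7·a. Then 16·x^2 − 25·a^2 = (4·x)² − (5·a)².

7·a·(4·x − 5·a)·(4·x + 5·a)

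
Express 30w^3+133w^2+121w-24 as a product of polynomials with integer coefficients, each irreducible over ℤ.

By the rational root theorem, w = -8/5 is a root, so (5w+8) is a factor; dividing leaves 6w^2+17w-3.
The remaining quadratic factors as (6w-1)(w+3).

(5w+8)(6w-1)(w+3)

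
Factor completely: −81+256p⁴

(4p+3)(4p−3)(16p²+9)

Difference of squares twice: with A = 4p and B = 3, A⁴ − B⁴ = (A² − B²)(A² + B²), and A² − B² factors again.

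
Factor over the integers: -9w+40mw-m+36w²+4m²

(4m+4w-1)(m+9w)

Group: m(4m+4w-1) + 9w(4m+4w-1); both groups contain (4m+4w-1).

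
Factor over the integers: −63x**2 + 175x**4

Factor out 7x**2, leaving 25x**2 − 9, which is a difference of two squares.

7x**2(5x + 3)(5x − 3)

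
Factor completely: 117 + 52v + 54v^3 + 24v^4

(4v + 9)(6v^3 + 13)

Group as (24v^4 + 52v) + (54v^3 + 117) = 4v(6v^3 + 13) + 9(6v^3 + 13).
Both groups share the factor (6v^3 + 13).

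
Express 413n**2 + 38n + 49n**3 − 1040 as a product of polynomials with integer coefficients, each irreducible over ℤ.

Trying the rational-root candidates, n = −8 is a root, so (n + 8) is a factor; dividing leaves 49n**2 + 21n − 130.
The remaining quadratic factors as (7n − 10)(7n + 13).

(7n + 13)(7n − 10)(n + 8)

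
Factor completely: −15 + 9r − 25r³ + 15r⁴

Group as (15r⁴ + 9r) + (−25r³ − 15) = 3r(5r³ + 3) − 5(5r³ + 3).
Both groups share the factor (5r³ + 3).

(3r − 5)(5r³ + 3)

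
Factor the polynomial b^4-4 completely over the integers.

(b^2+2)(b^2-2)

Substitute u = b^2 to get a quadratic in u, then factor.
b^2-2 is irreducible over ℤ (2 is not a perfect square).
b^2+2 is irreducible over ℤ (always positive, so no real roots).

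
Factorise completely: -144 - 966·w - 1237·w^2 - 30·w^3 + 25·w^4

(5·w + 1)·(5·w + 3)·(w + 6)·(w - 8)

Trying the rational-root candidates, w = -1/5 is a root, giving the factor (5·w + 1) and quotient 5·w^3 - 7·w^2 - 246·w - 144.
Continuing, w = -6 is a root, giving the factor (w + 6) and quotient 5·w^2 - 37·w - 24.
The remaining quadratic factors as (5·w + 3)(w - 8).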